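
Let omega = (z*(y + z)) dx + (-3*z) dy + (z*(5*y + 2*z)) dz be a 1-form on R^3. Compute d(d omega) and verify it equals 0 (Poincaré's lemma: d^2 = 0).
d(d omega) = 0

Step 1: d omega = sum_{i<j} (∂f_j/∂x_i - ∂f_i/∂x_j) dx_i ∧ dx_j:
  coeff of dx ∧ dy: -z
  coeff of dx ∧ dz: -y - 2*z
  coeff of dy ∧ dz: 5*z + 3
Step 2: Apply d again to each 2-form coefficient. The only possible 3-form in R^3 is dx ∧ dy ∧ dz, with coefficient
  ∂(coeff of dy∧dz)/∂x - ∂(coeff of dx∧dz)/∂y + ∂(coeff of dx∧dy)/∂z
  = ∂/∂x (5*z + 3) - ∂/∂y (-y - 2*z) + ∂/∂z (-z).
Each of these terms simplifies to sums of mixed partials that cancel in pairs. The result is 0 (by equality of mixed partials for smooth functions — Schwarz / Clairaut).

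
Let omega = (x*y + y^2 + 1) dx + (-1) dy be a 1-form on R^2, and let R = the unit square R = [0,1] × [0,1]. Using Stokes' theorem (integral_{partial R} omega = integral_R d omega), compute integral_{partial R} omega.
integral_(partial R) omega = -3/2

Stokes: integral_partial_R omega = integral_R d omega with d omega = (∂Q/∂x - ∂P/∂y) dx ∧ dy.
  ∂Q/∂x = 0
  ∂P/∂y = x + 2*y
  integrand = ∂Q/∂x - ∂P/∂y = -x - 2*y.
Integrating over R: integral_0^1 integral_0^1 (-x - 2*y) dx dy = -3/2.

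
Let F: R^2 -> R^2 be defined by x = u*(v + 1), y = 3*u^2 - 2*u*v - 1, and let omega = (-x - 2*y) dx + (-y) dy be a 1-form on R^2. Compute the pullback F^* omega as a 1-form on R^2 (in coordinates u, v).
F^* omega = (-18*u^3 + 12*u^2*v - 6*u^2 - u*v^2 + 2*u*v + 5*u + 2) du + (u^2*(-v - 1)) dv

Using F^*(f dg) = (f ∘ F) d(g ∘ F), substitute each coordinate x_i by F_i(u, v) in f_i, and replace dx_i by d F_i = (∂F_i/∂u) du + (∂F_i/∂v) dv.
  For the x component: f_1(F) = -6*u^2 + 3*u*v - u + 2; d F_1 = (v + 1) du + (u) dv
  For the y component: f_2(F) = -3*u^2 + 2*u*v + 1; d F_2 = (6*u - 2*v) du + (-2*u) dv
Combining and collecting du, dv coefficients:
  coeff of du: -18*u^3 + 12*u^2*v - 6*u^2 - u*v^2 + 2*u*v + 5*u + 2
  coeff of dv: u^2*(-v - 1)
F^* omega = (-18*u^3 + 12*u^2*v - 6*u^2 - u*v^2 + 2*u*v + 5*u + 2) du + (u^2*(-v - 1)) dv.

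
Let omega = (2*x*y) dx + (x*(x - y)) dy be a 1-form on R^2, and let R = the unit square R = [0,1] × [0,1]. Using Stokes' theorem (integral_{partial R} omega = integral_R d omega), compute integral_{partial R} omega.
integral_(partial R) omega = -1/2

Stokes: integral_partial_R omega = integral_R d omega with d omega = (∂Q/∂x - ∂P/∂y) dx ∧ dy.
  ∂Q/∂x = 2*x - y
  ∂P/∂y = 2*x
  integrand = ∂Q/∂x - ∂P/∂y = -y.
Integrating over R: integral_0^1 integral_0^1 (-y) dx dy = -1/2.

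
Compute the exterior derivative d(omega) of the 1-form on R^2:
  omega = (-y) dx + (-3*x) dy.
d(omega) = (-2) dx ∧ dy

For a 1-form omega = sum_i f_i dx_i, the exterior derivative is
  d(omega) = sum_{i < j} (∂f_j/∂x_i - ∂f_i/∂x_j) dx_i ∧ dx_j.
  coefficient of dx ∧ dy: ∂f_2/∂x - ∂f_1/∂y = ∂(-3*x)/∂x - ∂(-y)/∂y = -2
Assembling: d(omega) = (-2) dx ∧ dy.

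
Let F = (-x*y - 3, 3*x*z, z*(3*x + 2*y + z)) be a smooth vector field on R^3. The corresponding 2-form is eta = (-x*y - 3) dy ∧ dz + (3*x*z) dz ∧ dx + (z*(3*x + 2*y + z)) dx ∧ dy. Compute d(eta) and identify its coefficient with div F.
d(eta) = (3*x + y + 2*z) dx ∧ dy ∧ dz; div F = 3*x + y + 2*z

For a 2-form in R^3 of the form above, applying d gives a 3-form with coefficient ∂P/∂x + ∂Q/∂y + ∂R/∂z:
  ∂P/∂x = -y
  ∂Q/∂y = 0
  ∂R/∂z = 3*x + 2*y + 2*z
Sum = 3*x + y + 2*z, which is exactly div F.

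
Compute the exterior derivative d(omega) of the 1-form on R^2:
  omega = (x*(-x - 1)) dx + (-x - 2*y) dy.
d(omega) = (-1) dx ∧ dy

For a 1-form omega = sum_i f_i dx_i, the exterior derivative is
  d(omega) = sum_{i < j} (∂f_j/∂x_i - ∂f_i/∂x_j) dx_i ∧ dx_j.
  coefficient of dx ∧ dy: ∂f_2/∂x - ∂f_1/∂y = ∂(-x - 2*y)/∂x - ∂(x*(-x - 1))/∂y = -1
Assembling: d(omega) = (-1) dx ∧ dy.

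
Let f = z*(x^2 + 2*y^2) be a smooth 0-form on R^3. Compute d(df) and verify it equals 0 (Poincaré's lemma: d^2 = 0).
d(df) = 0

Step 1: df = sum_i (∂f/∂x_i) dx_i = (2*x*z) dx + (4*y*z) dy + (x^2 + 2*y^2) dz.
Step 2: Apply d again. Using the 1-form formula, the coefficient of dx ∧ dy in d(df) is ∂^2 f/∂x ∂y - ∂^2 f/∂y ∂x = (0) - (0) = 0 (equality of mixed partials for smooth f).
Similarly for dx ∧ dz and dy ∧ dz — all coefficients vanish. So d(df) = 0.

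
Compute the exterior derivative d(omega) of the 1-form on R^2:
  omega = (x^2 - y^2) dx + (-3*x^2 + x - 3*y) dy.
d(omega) = (-6*x + 2*y + 1) dx ∧ dy

For a 1-form omega = sum_i f_i dx_i, the exterior derivative is
  d(omega) = sum_{i < j} (∂f_j/∂x_i - ∂f_i/∂x_j) dx_i ∧ dx_j.
  coefficient of dx ∧ dy: ∂f_2/∂x - ∂f_1/∂y = ∂(-3*x^2 + x - 3*y)/∂x - ∂(x^2 - y^2)/∂y = -6*x + 2*y + 1
Assembling: d(omega) = (-6*x + 2*y + 1) dx ∧ dy.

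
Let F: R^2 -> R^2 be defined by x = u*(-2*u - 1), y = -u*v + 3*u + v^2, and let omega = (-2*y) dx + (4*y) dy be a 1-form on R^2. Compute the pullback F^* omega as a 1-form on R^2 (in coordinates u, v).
F^* omega = (-8*u^2*v + 24*u^2 + 12*u*v^2 - 26*u*v + 42*u - 4*v^3 + 14*v^2) du + (4*u^2*v - 12*u^2 - 12*u*v^2 + 24*u*v + 8*v^3) dv

Using F^*(f dg) = (f ∘ F) d(g ∘ F), substitute each coordinate x_i by F_i(u, v) in f_i, and replace dx_i by d F_i = (∂F_i/∂u) du + (∂F_i/∂v) dv.
  For the x component: f_1(F) = 2*u*v - 6*u - 2*v^2; d F_1 = (-4*u - 1) du + (0) dv
  For the y component: f_2(F) = -4*u*v + 12*u + 4*v^2; d F_2 = (3 - v) du + (-u + 2*v) dv
Combining and collecting du, dv coefficients:
  coeff of du: -8*u^2*v + 24*u^2 + 12*u*v^2 - 26*u*v + 42*u - 4*v^3 + 14*v^2
  coeff of dv: 4*u^2*v - 12*u^2 - 12*u*v^2 + 24*u*v + 8*v^3
F^* omega = (-8*u^2*v + 24*u^2 + 12*u*v^2 - 26*u*v + 42*u - 4*v^3 + 14*v^2) du + (4*u^2*v - 12*u^2 - 12*u*v^2 + 24*u*v + 8*v^3) dv.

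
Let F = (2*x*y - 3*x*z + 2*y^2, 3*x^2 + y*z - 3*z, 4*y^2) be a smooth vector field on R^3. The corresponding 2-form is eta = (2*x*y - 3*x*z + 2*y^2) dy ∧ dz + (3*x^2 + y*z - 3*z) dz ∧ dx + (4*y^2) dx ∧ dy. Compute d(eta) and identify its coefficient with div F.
d(eta) = (2*y - 2*z) dx ∧ dy ∧ dz; div F = 2*y - 2*z

For a 2-form in R^3 of the form above, applying d gives a 3-form with coefficient ∂P/∂x + ∂Q/∂y + ∂R/∂z:
  ∂P/∂x = 2*y - 3*z
  ∂Q/∂y = z
  ∂R/∂z = 0
Sum = 2*y - 2*z, which is exactly div F.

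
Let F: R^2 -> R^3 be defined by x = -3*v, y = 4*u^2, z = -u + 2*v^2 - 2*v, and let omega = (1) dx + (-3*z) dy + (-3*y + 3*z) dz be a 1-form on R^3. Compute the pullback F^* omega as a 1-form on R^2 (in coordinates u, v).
F^* omega = (36*u^2 - 48*u*v^2 + 48*u*v + 3*u - 6*v^2 + 6*v) du + (-48*u^2*v + 24*u^2 - 12*u*v + 6*u + 24*v^3 - 36*v^2 + 12*v - 3) dv

Using F^*(f dg) = (f ∘ F) d(g ∘ F), substitute each coordinate x_i by F_i(u, v) in f_i, and replace dx_i by d F_i = (∂F_i/∂u) du + (∂F_i/∂v) dv.
  For the x component: f_1(F) = 1; d F_1 = (0) du + (-3) dv
  For the y component: f_2(F) = 3*u - 6*v^2 + 6*v; d F_2 = (8*u) du + (0) dv
  For the z component: f_3(F) = -12*u^2 - 3*u + 6*v^2 - 6*v; d F_3 = (-1) du + (4*v - 2) dv
Combining and collecting du, dv coefficients:
  coeff of du: 36*u^2 - 48*u*v^2 + 48*u*v + 3*u - 6*v^2 + 6*v
  coeff of dv: -48*u^2*v + 24*u^2 - 12*u*v + 6*u + 24*v^3 - 36*v^2 + 12*v - 3
F^* omega = (36*u^2 - 48*u*v^2 + 48*u*v + 3*u - 6*v^2 + 6*v) du + (-48*u^2*v + 24*u^2 - 12*u*v + 6*u + 24*v^3 - 36*v^2 + 12*v - 3) dv.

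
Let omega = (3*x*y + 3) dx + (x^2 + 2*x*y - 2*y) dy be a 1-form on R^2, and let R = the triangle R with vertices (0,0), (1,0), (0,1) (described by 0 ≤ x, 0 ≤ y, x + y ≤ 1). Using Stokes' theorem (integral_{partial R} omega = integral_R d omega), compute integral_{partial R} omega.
integral_(partial R) omega = 1/6

Stokes: integral_partial_R omega = integral_R d omega with d omega = (∂Q/∂x - ∂P/∂y) dx ∧ dy.
  ∂Q/∂x = 2*x + 2*y
  ∂P/∂y = 3*x
  integrand = ∂Q/∂x - ∂P/∂y = -x + 2*y.
Integrating over R: integral_0^1 integral_0^{1-x} (-x + 2*y) dy dx = 1/6.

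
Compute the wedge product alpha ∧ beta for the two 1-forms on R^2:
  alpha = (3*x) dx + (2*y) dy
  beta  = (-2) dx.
alpha ∧ beta = (4*y) dx ∧ dy

Distribute the wedge, using dx_i ∧ dx_j = -dx_j ∧ dx_i and dx_i ∧ dx_i = 0. For each pair (i, j) with i < j, the coefficient of dx_i ∧ dx_j in alpha ∧ beta is (alpha_i * beta_j - alpha_j * beta_i). Collecting: alpha ∧ beta = (4*y) dx ∧ dy.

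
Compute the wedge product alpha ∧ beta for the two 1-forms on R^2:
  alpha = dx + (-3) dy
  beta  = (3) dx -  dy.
alpha ∧ beta = (8) dx ∧ dy

Distribute the wedge, using dx_i ∧ dx_j = -dx_j ∧ dx_i and dx_i ∧ dx_i = 0. For each pair (i, j) with i < j, the coefficient of dx_i ∧ dx_j in alpha ∧ beta is (alpha_i * beta_j - alpha_j * beta_i). Collecting: alpha ∧ beta = (8) dx ∧ dy.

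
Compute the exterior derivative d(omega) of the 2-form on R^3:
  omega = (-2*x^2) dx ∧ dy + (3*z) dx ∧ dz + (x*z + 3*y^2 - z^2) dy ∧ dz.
d(omega) = (z) dx ∧ dy ∧ dz

For a 2-form omega = sum_{i<j} g_{ij} dx_i ∧ dx_j, the exterior derivative is
  d(omega) = sum_{i<j} d(g_{ij}) ∧ dx_i ∧ dx_j = sum_{i<j, k} (∂g_{ij}/∂x_k) dx_k ∧ dx_i ∧ dx_j.
Expand each term, using dx_k ∧ dx_i ∧ dx_j = sgn(permutation) dx_{(a)} ∧ dx_{(b)} ∧ dx_{(c)} with (a < b < c) sorted:
  d(x*z + 3*y^2 - z^2) includes (∂/∂x)(x*z + 3*y^2 - z^2) dx = (z) dx, which multiplied by dy ∧ dz gives (z) dx ∧ dy ∧ dz
Collecting like 3-forms: d(omega) = (z) dx ∧ dy ∧ dz.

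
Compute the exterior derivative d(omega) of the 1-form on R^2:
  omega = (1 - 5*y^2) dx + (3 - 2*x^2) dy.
d(omega) = (-4*x + 10*y) dx ∧ dy

For a 1-form omega = sum_i f_i dx_i, the exterior derivative is
  d(omega) = sum_{i < j} (∂f_j/∂x_i - ∂f_i/∂x_j) dx_i ∧ dx_j.
  coefficient of dx ∧ dy: ∂f_2/∂x - ∂f_1/∂y = ∂(3 - 2*x^2)/∂x - ∂(1 - 5*y^2)/∂y = -4*x + 10*y
Assembling: d(omega) = (-4*x + 10*y) dx ∧ dy.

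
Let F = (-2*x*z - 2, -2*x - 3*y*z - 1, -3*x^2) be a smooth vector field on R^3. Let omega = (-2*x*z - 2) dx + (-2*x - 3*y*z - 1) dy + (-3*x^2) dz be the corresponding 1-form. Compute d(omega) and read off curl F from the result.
d(omega) = (3*y) dy ∧ dz + (4*x) dz ∧ dx + (-2) dx ∧ dy; curl F = (3*y, 4*x, -2)

d omega = sum_{i<j} (∂f_j/∂x_i - ∂f_i/∂x_j) dx_i ∧ dx_j. Under the identification (dy ∧ dz, dz ∧ dx, dx ∧ dy) ↔ (e_x, e_y, e_z), the coefficients are exactly the components of curl F. Compute:
  ∂R/∂y - ∂Q/∂z = (0) - (-3*y) = 3*y
  ∂P/∂z - ∂R/∂x = (-2*x) - (-6*x) = 4*x
  ∂Q/∂x - ∂P/∂y = (-2) - (0) = -2.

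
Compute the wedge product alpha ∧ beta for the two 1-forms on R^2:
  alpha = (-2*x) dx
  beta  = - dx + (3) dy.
alpha ∧ beta = (-6*x) dx ∧ dy

Distribute the wedge, using dx_i ∧ dx_j = -dx_j ∧ dx_i and dx_i ∧ dx_i = 0. For each pair (i, j) with i < j, the coefficient of dx_i ∧ dx_j in alpha ∧ beta is (alpha_i * beta_j - alpha_j * beta_i). Collecting: alpha ∧ beta = (-6*x) dx ∧ dy.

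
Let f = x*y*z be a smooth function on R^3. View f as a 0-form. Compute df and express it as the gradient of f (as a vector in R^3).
df = (y*z) dx + (x*z) dy + (x*y) dz; grad f = (y*z, x*z, x*y)

For a 0-form f, d f = (∂f/∂x) dx + (∂f/∂y) dy + (∂f/∂z) dz. The components of the vector representation are exactly the entries of grad f in Cartesian coordinates:
  ∂f/∂x = y*z
  ∂f/∂y = x*z
  ∂f/∂z = x*y.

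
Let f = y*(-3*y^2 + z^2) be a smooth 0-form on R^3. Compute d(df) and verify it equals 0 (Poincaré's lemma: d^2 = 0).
d(df) = 0

Step 1: df = sum_i (∂f/∂x_i) dx_i = (0) dx + (-9*y^2 + z^2) dy + (2*y*z) dz.
Step 2: Apply d again. Using the 1-form formula, the coefficient of dx ∧ dy in d(df) is ∂^2 f/∂x ∂y - ∂^2 f/∂y ∂x = (0) - (0) = 0 (equality of mixed partials for smooth f).
Similarly for dx ∧ dz and dy ∧ dz — all coefficients vanish. So d(df) = 0.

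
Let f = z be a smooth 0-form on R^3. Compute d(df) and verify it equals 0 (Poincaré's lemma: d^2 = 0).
d(df) = 0

Step 1: df = sum_i (∂f/∂x_i) dx_i = (0) dx + (0) dy + (1) dz.
Step 2: Apply d again. Using the 1-form formula, the coefficient of dx ∧ dy in d(df) is ∂^2 f/∂x ∂y - ∂^2 f/∂y ∂x = (0) - (0) = 0 (equality of mixed partials for smooth f).
Similarly for dx ∧ dz and dy ∧ dz — all coefficients vanish. So d(df) = 0.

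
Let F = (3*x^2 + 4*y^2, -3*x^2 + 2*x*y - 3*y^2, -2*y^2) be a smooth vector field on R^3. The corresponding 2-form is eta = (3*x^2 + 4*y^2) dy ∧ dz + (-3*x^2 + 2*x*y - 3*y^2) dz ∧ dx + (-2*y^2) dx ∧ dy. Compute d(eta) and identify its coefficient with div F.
d(eta) = (8*x - 6*y) dx ∧ dy ∧ dz; div F = 8*x - 6*y

For a 2-form in R^3 of the form above, applying d gives a 3-form with coefficient ∂P/∂x + ∂Q/∂y + ∂R/∂z:
  ∂P/∂x = 6*x
  ∂Q/∂y = 2*x - 6*y
  ∂R/∂z = 0
Sum = 8*x - 6*y, which is exactly div F.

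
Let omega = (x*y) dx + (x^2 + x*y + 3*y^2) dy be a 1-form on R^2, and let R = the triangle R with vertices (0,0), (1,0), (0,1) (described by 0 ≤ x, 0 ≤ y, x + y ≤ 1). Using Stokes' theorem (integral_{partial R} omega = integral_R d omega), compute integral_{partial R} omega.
integral_(partial R) omega = 1/3

Stokes: integral_partial_R omega = integral_R d omega with d omega = (∂Q/∂x - ∂P/∂y) dx ∧ dy.
  ∂Q/∂x = 2*x + y
  ∂P/∂y = x
  integrand = ∂Q/∂x - ∂P/∂y = x + y.
Integrating over R: integral_0^1 integral_0^{1-x} (x + y) dy dx = 1/3.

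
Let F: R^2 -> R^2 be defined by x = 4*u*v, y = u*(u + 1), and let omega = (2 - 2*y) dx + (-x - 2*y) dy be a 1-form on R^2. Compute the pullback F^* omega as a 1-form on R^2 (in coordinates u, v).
F^* omega = (-4*u^3 - 16*u^2*v - 6*u^2 - 12*u*v - 2*u + 8*v) du + (8*u*(-u^2 - u + 1)) dv

Using F^*(f dg) = (f ∘ F) d(g ∘ F), substitute each coordinate x_i by F_i(u, v) in f_i, and replace dx_i by d F_i = (∂F_i/∂u) du + (∂F_i/∂v) dv.
  For the x component: f_1(F) = -2*u^2 - 2*u + 2; d F_1 = (4*v) du + (4*u) dv
  For the y component: f_2(F) = 2*u*(-u - 2*v - 1); d F_2 = (2*u + 1) du + (0) dv
Combining and collecting du, dv coefficients:
  coeff of du: -4*u^3 - 16*u^2*v - 6*u^2 - 12*u*v - 2*u + 8*v
  coeff of dv: 8*u*(-u^2 - u + 1)
F^* omega = (-4*u^3 - 16*u^2*v - 6*u^2 - 12*u*v - 2*u + 8*v) du + (8*u*(-u^2 - u + 1)) dv.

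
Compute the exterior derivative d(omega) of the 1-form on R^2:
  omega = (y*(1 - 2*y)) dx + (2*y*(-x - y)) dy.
d(omega) = (2*y - 1) dx ∧ dy

For a 1-form omega = sum_i f_i dx_i, the exterior derivative is
  d(omega) = sum_{i < j} (∂f_j/∂x_i - ∂f_i/∂x_j) dx_i ∧ dx_j.
  coefficient of dx ∧ dy: ∂f_2/∂x - ∂f_1/∂y = ∂(2*y*(-x - y))/∂x - ∂(y*(1 - 2*y))/∂y = 2*y - 1
Assembling: d(omega) = (2*y - 1) dx ∧ dy.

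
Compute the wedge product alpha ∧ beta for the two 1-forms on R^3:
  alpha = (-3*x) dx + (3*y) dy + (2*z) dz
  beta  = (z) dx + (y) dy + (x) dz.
alpha ∧ beta = (-3*y*(x + z)) dx ∧ dy + (-3*x^2 - 2*z^2) dx ∧ dz + (y*(3*x - 2*z)) dy ∧ dz

Distribute the wedge, using dx_i ∧ dx_j = -dx_j ∧ dx_i and dx_i ∧ dx_i = 0. For each pair (i, j) with i < j, the coefficient of dx_i ∧ dx_j in alpha ∧ beta is (alpha_i * beta_j - alpha_j * beta_i). Collecting: alpha ∧ beta = (-3*y*(x + z)) dx ∧ dy + (-3*x^2 - 2*z^2) dx ∧ dz + (y*(3*x - 2*z)) dy ∧ dz.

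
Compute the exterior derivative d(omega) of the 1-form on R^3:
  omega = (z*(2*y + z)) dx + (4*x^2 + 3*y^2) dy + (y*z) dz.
d(omega) = (8*x - 2*z) dx ∧ dy + (-2*y - 2*z) dx ∧ dz + (z) dy ∧ dz

For a 1-form omega = sum_i f_i dx_i, the exterior derivative is
  d(omega) = sum_{i < j} (∂f_j/∂x_i - ∂f_i/∂x_j) dx_i ∧ dx_j.
  coefficient of dx ∧ dy: ∂f_2/∂x - ∂f_1/∂y = ∂(4*x^2 + 3*y^2)/∂x - ∂(z*(2*y + z))/∂y = 8*x - 2*z
  coefficient of dx ∧ dz: ∂f_3/∂x - ∂f_1/∂z = ∂(y*z)/∂x - ∂(z*(2*y + z))/∂z = -2*y - 2*z
  coefficient of dy ∧ dz: ∂f_3/∂y - ∂f_2/∂z = ∂(y*z)/∂y - ∂(4*x^2 + 3*y^2)/∂z = z
Assembling: d(omega) = (8*x - 2*z) dx ∧ dy + (-2*y - 2*z) dx ∧ dz + (z) dy ∧ dz.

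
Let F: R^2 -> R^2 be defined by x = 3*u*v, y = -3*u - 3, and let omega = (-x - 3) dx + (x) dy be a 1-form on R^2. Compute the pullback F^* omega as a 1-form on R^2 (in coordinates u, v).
F^* omega = (9*v*(-u*v - u - 1)) du + (9*u*(-u*v - 1)) dv

Using F^*(f dg) = (f ∘ F) d(g ∘ F), substitute each coordinate x_i by F_i(u, v) in f_i, and replace dx_i by d F_i = (∂F_i/∂u) du + (∂F_i/∂v) dv.
  For the x component: f_1(F) = -3*u*v - 3; d F_1 = (3*v) du + (3*u) dv
  For the y component: f_2(F) = 3*u*v; d F_2 = (-3) du + (0) dv
Combining and collecting du, dv coefficients:
  coeff of du: 9*v*(-u*v - u - 1)
  coeff of dv: 9*u*(-u*v - 1)
F^* omega = (9*v*(-u*v - u - 1)) du + (9*u*(-u*v - 1)) dv.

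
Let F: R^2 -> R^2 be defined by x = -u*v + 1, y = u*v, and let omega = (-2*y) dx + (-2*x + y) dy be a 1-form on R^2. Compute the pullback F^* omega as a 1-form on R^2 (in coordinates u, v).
F^* omega = (v*(5*u*v - 2)) du + (u*(5*u*v - 2)) dv

Using F^*(f dg) = (f ∘ F) d(g ∘ F), substitute each coordinate x_i by F_i(u, v) in f_i, and replace dx_i by d F_i = (∂F_i/∂u) du + (∂F_i/∂v) dv.
  For the x component: f_1(F) = -2*u*v; d F_1 = (-v) du + (-u) dv
  For the y component: f_2(F) = 3*u*v - 2; d F_2 = (v) du + (u) dv
Combining and collecting du, dv coefficients:
  coeff of du: v*(5*u*v - 2)
  coeff of dv: u*(5*u*v - 2)
F^* omega = (v*(5*u*v - 2)) du + (u*(5*u*v - 2)) dv.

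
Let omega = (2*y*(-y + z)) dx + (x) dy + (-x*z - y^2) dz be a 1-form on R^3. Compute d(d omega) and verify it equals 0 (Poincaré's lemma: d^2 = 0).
d(d omega) = 0

Step 1: d omega = sum_{i<j} (∂f_j/∂x_i - ∂f_i/∂x_j) dx_i ∧ dx_j:
  coeff of dx ∧ dy: 4*y - 2*z + 1
  coeff of dx ∧ dz: -2*y - z
  coeff of dy ∧ dz: -2*y
Step 2: Apply d again to each 2-form coefficient. The only possible 3-form in R^3 is dx ∧ dy ∧ dz, with coefficient
  ∂(coeff of dy∧dz)/∂x - ∂(coeff of dx∧dz)/∂y + ∂(coeff of dx∧dy)/∂z
  = ∂/∂x (-2*y) - ∂/∂y (-2*y - z) + ∂/∂z (4*y - 2*z + 1).
Each of these terms simplifies to sums of mixed partials that cancel in pairs. The result is 0 (by equality of mixed partials for smooth functions — Schwarz / Clairaut).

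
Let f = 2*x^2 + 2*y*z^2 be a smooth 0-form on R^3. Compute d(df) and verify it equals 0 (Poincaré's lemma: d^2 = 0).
d(df) = 0

Step 1: df = sum_i (∂f/∂x_i) dx_i = (4*x) dx + (2*z^2) dy + (4*y*z) dz.
Step 2: Apply d again. Using the 1-form formula, the coefficient of dx ∧ dy in d(df) is ∂^2 f/∂x ∂y - ∂^2 f/∂y ∂x = (0) - (0) = 0 (equality of mixed partials for smooth f).
Similarly for dx ∧ dz and dy ∧ dz — all coefficients vanish. So d(df) = 0.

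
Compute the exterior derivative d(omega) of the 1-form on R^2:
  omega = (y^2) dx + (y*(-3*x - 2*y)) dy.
d(omega) = (-5*y) dx ∧ dy

For a 1-form omega = sum_i f_i dx_i, the exterior derivative is
  d(omega) = sum_{i < j} (∂f_j/∂x_i - ∂f_i/∂x_j) dx_i ∧ dx_j.
  coefficient of dx ∧ dy: ∂f_2/∂x - ∂f_1/∂y = ∂(y*(-3*x - 2*y))/∂x - ∂(y^2)/∂y = -5*y
Assembling: d(omega) = (-5*y) dx ∧ dy.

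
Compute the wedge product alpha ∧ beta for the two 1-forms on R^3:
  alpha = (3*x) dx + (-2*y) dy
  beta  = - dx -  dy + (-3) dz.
alpha ∧ beta = (-3*x - 2*y) dx ∧ dy + (-9*x) dx ∧ dz + (6*y) dy ∧ dz

Distribute the wedge, using dx_i ∧ dx_j = -dx_j ∧ dx_i and dx_i ∧ dx_i = 0. For each pair (i, j) with i < j, the coefficient of dx_i ∧ dx_j in alpha ∧ beta is (alpha_i * beta_j - alpha_j * beta_i). Collecting: alpha ∧ beta = (-3*x - 2*y) dx ∧ dy + (-9*x) dx ∧ dz + (6*y) dy ∧ dz.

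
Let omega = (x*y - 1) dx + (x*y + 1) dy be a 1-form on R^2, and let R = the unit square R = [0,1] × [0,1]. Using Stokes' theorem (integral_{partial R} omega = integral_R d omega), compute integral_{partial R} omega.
integral_(partial R) omega = 0

Stokes: integral_partial_R omega = integral_R d omega with d omega = (∂Q/∂x - ∂P/∂y) dx ∧ dy.
  ∂Q/∂x = y
  ∂P/∂y = x
  integrand = ∂Q/∂x - ∂P/∂y = -x + y.
Integrating over R: integral_0^1 integral_0^1 (-x + y) dx dy = 0.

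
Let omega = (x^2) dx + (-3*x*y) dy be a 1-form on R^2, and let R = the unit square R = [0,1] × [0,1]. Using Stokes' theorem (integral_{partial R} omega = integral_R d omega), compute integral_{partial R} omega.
integral_(partial R) omega = -3/2

Stokes: integral_partial_R omega = integral_R d omega with d omega = (∂Q/∂x - ∂P/∂y) dx ∧ dy.
  ∂Q/∂x = -3*y
  ∂P/∂y = 0
  integrand = ∂Q/∂x - ∂P/∂y = -3*y.
Integrating over R: integral_0^1 integral_0^1 (-3*y) dx dy = -3/2.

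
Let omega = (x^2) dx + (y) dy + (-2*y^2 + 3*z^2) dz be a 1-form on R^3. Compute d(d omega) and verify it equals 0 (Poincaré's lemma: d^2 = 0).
d(d omega) = 0

Step 1: d omega = sum_{i<j} (∂f_j/∂x_i - ∂f_i/∂x_j) dx_i ∧ dx_j:
  coeff of dx ∧ dy: 0
  coeff of dx ∧ dz: 0
  coeff of dy ∧ dz: -4*y
Step 2: Apply d again to each 2-form coefficient. The only possible 3-form in R^3 is dx ∧ dy ∧ dz, with coefficient
  ∂(coeff of dy∧dz)/∂x - ∂(coeff of dx∧dz)/∂y + ∂(coeff of dx∧dy)/∂z
  = ∂/∂x (-4*y) - ∂/∂y (0) + ∂/∂z (0).
Each of these terms simplifies to sums of mixed partials that cancel in pairs. The result is 0 (by equality of mixed partials for smooth functions — Schwarz / Clairaut).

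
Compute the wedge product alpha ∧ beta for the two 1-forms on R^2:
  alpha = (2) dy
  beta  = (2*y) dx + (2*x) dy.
alpha ∧ beta = (-4*y) dx ∧ dy

Distribute the wedge, using dx_i ∧ dx_j = -dx_j ∧ dx_i and dx_i ∧ dx_i = 0. For each pair (i, j) with i < j, the coefficient of dx_i ∧ dx_j in alpha ∧ beta is (alpha_i * beta_j - alpha_j * beta_i). Collecting: alpha ∧ beta = (-4*y) dx ∧ dy.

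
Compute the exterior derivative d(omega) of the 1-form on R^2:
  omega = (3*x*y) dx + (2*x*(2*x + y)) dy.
d(omega) = (5*x + 2*y) dx ∧ dy

For a 1-form omega = sum_i f_i dx_i, the exterior derivative is
  d(omega) = sum_{i < j} (∂f_j/∂x_i - ∂f_i/∂x_j) dx_i ∧ dx_j.
  coefficient of dx ∧ dy: ∂f_2/∂x - ∂f_1/∂y = ∂(2*x*(2*x + y))/∂x - ∂(3*x*y)/∂y = 5*x + 2*y
Assembling: d(omega) = (5*x + 2*y) dx ∧ dy.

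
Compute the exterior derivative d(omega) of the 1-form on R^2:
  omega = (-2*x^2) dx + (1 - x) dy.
d(omega) = (-1) dx ∧ dy

For a 1-form omega = sum_i f_i dx_i, the exterior derivative is
  d(omega) = sum_{i < j} (∂f_j/∂x_i - ∂f_i/∂x_j) dx_i ∧ dx_j.
  coefficient of dx ∧ dy: ∂f_2/∂x - ∂f_1/∂y = ∂(1 - x)/∂x - ∂(-2*x^2)/∂y = -1
Assembling: d(omega) = (-1) dx ∧ dy.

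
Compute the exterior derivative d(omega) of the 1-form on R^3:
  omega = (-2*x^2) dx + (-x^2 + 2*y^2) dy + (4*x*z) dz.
d(omega) = (-2*x) dx ∧ dy + (4*z) dx ∧ dz

For a 1-form omega = sum_i f_i dx_i, the exterior derivative is
  d(omega) = sum_{i < j} (∂f_j/∂x_i - ∂f_i/∂x_j) dx_i ∧ dx_j.
  coefficient of dx ∧ dy: ∂f_2/∂x - ∂f_1/∂y = ∂(-x^2 + 2*y^2)/∂x - ∂(-2*x^2)/∂y = -2*x
  coefficient of dx ∧ dz: ∂f_3/∂x - ∂f_1/∂z = ∂(4*x*z)/∂x - ∂(-2*x^2)/∂z = 4*z
Assembling: d(omega) = (-2*x) dx ∧ dy + (4*z) dx ∧ dz.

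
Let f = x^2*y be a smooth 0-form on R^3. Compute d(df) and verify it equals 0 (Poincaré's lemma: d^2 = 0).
d(df) = 0

Step 1: df = sum_i (∂f/∂x_i) dx_i = (2*x*y) dx + (x^2) dy + (0) dz.
Step 2: Apply d again. Using the 1-form formula, the coefficient of dx ∧ dy in d(df) is ∂^2 f/∂x ∂y - ∂^2 f/∂y ∂x = (2*x) - (2*x) = 0 (equality of mixed partials for smooth f).
Similarly for dx ∧ dz and dy ∧ dz — all coefficients vanish. So d(df) = 0.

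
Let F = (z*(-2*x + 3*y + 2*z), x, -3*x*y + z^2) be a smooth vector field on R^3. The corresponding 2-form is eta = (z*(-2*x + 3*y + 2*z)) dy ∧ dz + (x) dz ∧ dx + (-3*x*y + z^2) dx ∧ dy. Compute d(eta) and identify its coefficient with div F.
d(eta) = (0) dx ∧ dy ∧ dz; div F = 0

For a 2-form in R^3 of the form above, applying d gives a 3-form with coefficient ∂P/∂x + ∂Q/∂y + ∂R/∂z:
  ∂P/∂x = -2*z
  ∂Q/∂y = 0
  ∂R/∂z = 2*z
Sum = 0, which is exactly div F.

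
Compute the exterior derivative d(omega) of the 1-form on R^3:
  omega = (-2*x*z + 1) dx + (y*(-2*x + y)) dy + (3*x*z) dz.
d(omega) = (-2*y) dx ∧ dy + (2*x + 3*z) dx ∧ dz

For a 1-form omega = sum_i f_i dx_i, the exterior derivative is
  d(omega) = sum_{i < j} (∂f_j/∂x_i - ∂f_i/∂x_j) dx_i ∧ dx_j.
  coefficient of dx ∧ dy: ∂f_2/∂x - ∂f_1/∂y = ∂(y*(-2*x + y))/∂x - ∂(-2*x*z + 1)/∂y = -2*y
  coefficient of dx ∧ dz: ∂f_3/∂x - ∂f_1/∂z = ∂(3*x*z)/∂x - ∂(-2*x*z + 1)/∂z = 2*x + 3*z
Assembling: d(omega) = (-2*y) dx ∧ dy + (2*x + 3*z) dx ∧ dz.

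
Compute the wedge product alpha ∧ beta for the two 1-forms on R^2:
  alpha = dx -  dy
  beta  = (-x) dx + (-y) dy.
alpha ∧ beta = (-x - y) dx ∧ dy

Distribute the wedge, using dx_i ∧ dx_j = -dx_j ∧ dx_i and dx_i ∧ dx_i = 0. For each pair (i, j) with i < j, the coefficient of dx_i ∧ dx_j in alpha ∧ beta is (alpha_i * beta_j - alpha_j * beta_i). Collecting: alpha ∧ beta = (-x - y) dx ∧ dy.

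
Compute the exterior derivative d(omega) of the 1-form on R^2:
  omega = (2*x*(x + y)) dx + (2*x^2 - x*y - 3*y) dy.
d(omega) = (2*x - y) dx ∧ dy

For a 1-form omega = sum_i f_i dx_i, the exterior derivative is
  d(omega) = sum_{i < j} (∂f_j/∂x_i - ∂f_i/∂x_j) dx_i ∧ dx_j.
  coefficient of dx ∧ dy: ∂f_2/∂x - ∂f_1/∂y = ∂(2*x^2 - x*y - 3*y)/∂x - ∂(2*x*(x + y))/∂y = 2*x - y
Assembling: d(omega) = (2*x - y) dx ∧ dy.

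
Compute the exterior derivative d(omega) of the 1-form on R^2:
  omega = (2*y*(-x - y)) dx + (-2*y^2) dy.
d(omega) = (2*x + 4*y) dx ∧ dy

For a 1-form omega = sum_i f_i dx_i, the exterior derivative is
  d(omega) = sum_{i < j} (∂f_j/∂x_i - ∂f_i/∂x_j) dx_i ∧ dx_j.
  coefficient of dx ∧ dy: ∂f_2/∂x - ∂f_1/∂y = ∂(-2*y^2)/∂x - ∂(2*y*(-x - y))/∂y = 2*x + 4*y
Assembling: d(omega) = (2*x + 4*y) dx ∧ dy.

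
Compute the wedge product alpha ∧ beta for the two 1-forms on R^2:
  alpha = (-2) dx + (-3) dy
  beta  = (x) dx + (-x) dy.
alpha ∧ beta = (5*x) dx ∧ dy

Distribute the wedge, using dx_i ∧ dx_j = -dx_j ∧ dx_i and dx_i ∧ dx_i = 0. For each pair (i, j) with i < j, the coefficient of dx_i ∧ dx_j in alpha ∧ beta is (alpha_i * beta_j - alpha_j * beta_i). Collecting: alpha ∧ beta = (5*x) dx ∧ dy.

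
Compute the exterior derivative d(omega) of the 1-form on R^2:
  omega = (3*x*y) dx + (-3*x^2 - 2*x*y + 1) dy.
d(omega) = (-9*x - 2*y) dx ∧ dy

For a 1-form omega = sum_i f_i dx_i, the exterior derivative is
  d(omega) = sum_{i < j} (∂f_j/∂x_i - ∂f_i/∂x_j) dx_i ∧ dx_j.
  coefficient of dx ∧ dy: ∂f_2/∂x - ∂f_1/∂y = ∂(-3*x^2 - 2*x*y + 1)/∂x - ∂(3*x*y)/∂y = -9*x - 2*y
Assembling: d(omega) = (-9*x - 2*y) dx ∧ dy.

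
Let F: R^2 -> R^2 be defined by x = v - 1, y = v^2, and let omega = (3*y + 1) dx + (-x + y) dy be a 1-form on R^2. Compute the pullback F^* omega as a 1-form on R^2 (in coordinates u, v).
F^* omega = (2*v^3 + v^2 + 2*v + 1) dv

Using F^*(f dg) = (f ∘ F) d(g ∘ F), substitute each coordinate x_i by F_i(u, v) in f_i, and replace dx_i by d F_i = (∂F_i/∂u) du + (∂F_i/∂v) dv.
  For the x component: f_1(F) = 3*v^2 + 1; d F_1 = (0) du + (1) dv
  For the y component: f_2(F) = v^2 - v + 1; d F_2 = (0) du + (2*v) dv
Combining and collecting du, dv coefficients:
  coeff of du: 0
  coeff of dv: 2*v^3 + v^2 + 2*v + 1
F^* omega = (2*v^3 + v^2 + 2*v + 1) dv.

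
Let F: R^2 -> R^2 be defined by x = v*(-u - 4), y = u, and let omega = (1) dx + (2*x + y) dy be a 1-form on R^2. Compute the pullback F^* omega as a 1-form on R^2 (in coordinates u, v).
F^* omega = (-2*u*v + u - 9*v) du + (-u - 4) dv

Using F^*(f dg) = (f ∘ F) d(g ∘ F), substitute each coordinate x_i by F_i(u, v) in f_i, and replace dx_i by d F_i = (∂F_i/∂u) du + (∂F_i/∂v) dv.
  For the x component: f_1(F) = 1; d F_1 = (-v) du + (-u - 4) dv
  For the y component: f_2(F) = -2*u*v + u - 8*v; d F_2 = (1) du + (0) dv
Combining and collecting du, dv coefficients:
  coeff of du: -2*u*v + u - 9*v
  coeff of dv: -u - 4
F^* omega = (-2*u*v + u - 9*v) du + (-u - 4) dv.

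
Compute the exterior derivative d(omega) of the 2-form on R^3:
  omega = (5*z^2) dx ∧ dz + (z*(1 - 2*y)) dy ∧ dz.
d(omega) = 0

For a 2-form omega = sum_{i<j} g_{ij} dx_i ∧ dx_j, the exterior derivative is
  d(omega) = sum_{i<j} d(g_{ij}) ∧ dx_i ∧ dx_j = sum_{i<j, k} (∂g_{ij}/∂x_k) dx_k ∧ dx_i ∧ dx_j.
Expand each term, using dx_k ∧ dx_i ∧ dx_j = sgn(permutation) dx_{(a)} ∧ dx_{(b)} ∧ dx_{(c)} with (a < b < c) sorted:

Collecting like 3-forms: d(omega) = 0.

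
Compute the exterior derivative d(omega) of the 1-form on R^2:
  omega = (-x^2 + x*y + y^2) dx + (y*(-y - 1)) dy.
d(omega) = (-x - 2*y) dx ∧ dy

For a 1-form omega = sum_i f_i dx_i, the exterior derivative is
  d(omega) = sum_{i < j} (∂f_j/∂x_i - ∂f_i/∂x_j) dx_i ∧ dx_j.
  coefficient of dx ∧ dy: ∂f_2/∂x - ∂f_1/∂y = ∂(y*(-y - 1))/∂x - ∂(-x^2 + x*y + y^2)/∂y = -x - 2*y
Assembling: d(omega) = (-x - 2*y) dx ∧ dy.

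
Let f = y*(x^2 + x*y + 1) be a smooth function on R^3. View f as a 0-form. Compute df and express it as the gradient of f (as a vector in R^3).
df = (y*(2*x + y)) dx + (x^2 + 2*x*y + 1) dy + (0) dz; grad f = (y*(2*x + y), x^2 + 2*x*y + 1, 0)

For a 0-form f, d f = (∂f/∂x) dx + (∂f/∂y) dy + (∂f/∂z) dz. The components of the vector representation are exactly the entries of grad f in Cartesian coordinates:
  ∂f/∂x = y*(2*x + y)
  ∂f/∂y = x^2 + 2*x*y + 1
  ∂f/∂z = 0.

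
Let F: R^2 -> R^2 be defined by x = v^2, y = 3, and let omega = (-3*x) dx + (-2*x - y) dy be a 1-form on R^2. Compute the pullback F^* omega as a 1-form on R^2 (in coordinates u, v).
F^* omega = (-6*v^3) dv

Using F^*(f dg) = (f ∘ F) d(g ∘ F), substitute each coordinate x_i by F_i(u, v) in f_i, and replace dx_i by d F_i = (∂F_i/∂u) du + (∂F_i/∂v) dv.
  For the x component: f_1(F) = -3*v^2; d F_1 = (0) du + (2*v) dv
  For the y component: f_2(F) = -2*v^2 - 3; d F_2 = (0) du + (0) dv
Combining and collecting du, dv coefficients:
  coeff of du: 0
  coeff of dv: -6*v^3
F^* omega = (-6*v^3) dv.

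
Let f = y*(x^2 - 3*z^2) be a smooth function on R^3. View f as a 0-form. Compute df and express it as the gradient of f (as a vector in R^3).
df = (2*x*y) dx + (x^2 - 3*z^2) dy + (-6*y*z) dz; grad f = (2*x*y, x^2 - 3*z^2, -6*y*z)

For a 0-form f, d f = (∂f/∂x) dx + (∂f/∂y) dy + (∂f/∂z) dz. The components of the vector representation are exactly the entries of grad f in Cartesian coordinates:
  ∂f/∂x = 2*x*y
  ∂f/∂y = x^2 - 3*z^2
  ∂f/∂z = -6*y*z.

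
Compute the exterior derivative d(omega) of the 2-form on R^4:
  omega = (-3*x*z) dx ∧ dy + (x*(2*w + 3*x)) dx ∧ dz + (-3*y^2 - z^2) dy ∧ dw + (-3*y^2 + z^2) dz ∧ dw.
d(omega) = (-3*x) dx ∧ dy ∧ dz + (2*x) dx ∧ dz ∧ dw + (-6*y + 2*z) dy ∧ dz ∧ dw

For a 2-form omega = sum_{i<j} g_{ij} dx_i ∧ dx_j, the exterior derivative is
  d(omega) = sum_{i<j} d(g_{ij}) ∧ dx_i ∧ dx_j = sum_{i<j, k} (∂g_{ij}/∂x_k) dx_k ∧ dx_i ∧ dx_j.
Expand each term, using dx_k ∧ dx_i ∧ dx_j = sgn(permutation) dx_{(a)} ∧ dx_{(b)} ∧ dx_{(c)} with (a < b < c) sorted:
  d(-3*x*z) includes (∂/∂z)(-3*x*z) dz = (-3*x) dz, which multiplied by dx ∧ dy gives (-3*x) dx ∧ dy ∧ dz
  d(x*(2*w + 3*x)) includes (∂/∂w)(x*(2*w + 3*x)) dw = (2*x) dw, which multiplied by dx ∧ dz gives (2*x) dx ∧ dz ∧ dw
  d(-3*y^2 - z^2) includes (∂/∂z)(-3*y^2 - z^2) dz = (-2*z) dz, which multiplied by dy ∧ dw gives (2*z) dy ∧ dz ∧ dw
  d(-3*y^2 + z^2) includes (∂/∂y)(-3*y^2 + z^2) dy = (-6*y) dy, which multiplied by dz ∧ dw gives (-6*y) dy ∧ dz ∧ dw
Collecting like 3-forms: d(omega) = (-3*x) dx ∧ dy ∧ dz + (2*x) dx ∧ dz ∧ dw + (-6*y + 2*z) dy ∧ dz ∧ dw.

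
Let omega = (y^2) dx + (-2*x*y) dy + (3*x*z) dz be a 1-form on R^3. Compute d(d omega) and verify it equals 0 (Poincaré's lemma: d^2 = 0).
d(d omega) = 0

Step 1: d omega = sum_{i<j} (∂f_j/∂x_i - ∂f_i/∂x_j) dx_i ∧ dx_j:
  coeff of dx ∧ dy: -4*y
  coeff of dx ∧ dz: 3*z
  coeff of dy ∧ dz: 0
Step 2: Apply d again to each 2-form coefficient. The only possible 3-form in R^3 is dx ∧ dy ∧ dz, with coefficient
  ∂(coeff of dy∧dz)/∂x - ∂(coeff of dx∧dz)/∂y + ∂(coeff of dx∧dy)/∂z
  = ∂/∂x (0) - ∂/∂y (3*z) + ∂/∂z (-4*y).
Each of these terms simplifies to sums of mixed partials that cancel in pairs. The result is 0 (by equality of mixed partials for smooth functions — Schwarz / Clairaut).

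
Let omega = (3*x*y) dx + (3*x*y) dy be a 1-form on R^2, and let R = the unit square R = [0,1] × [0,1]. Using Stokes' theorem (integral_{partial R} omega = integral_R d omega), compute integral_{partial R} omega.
integral_(partial R) omega = 0

Stokes: integral_partial_R omega = integral_R d omega with d omega = (∂Q/∂x - ∂P/∂y) dx ∧ dy.
  ∂Q/∂x = 3*y
  ∂P/∂y = 3*x
  integrand = ∂Q/∂x - ∂P/∂y = -3*x + 3*y.
Integrating over R: integral_0^1 integral_0^1 (-3*x + 3*y) dx dy = 0.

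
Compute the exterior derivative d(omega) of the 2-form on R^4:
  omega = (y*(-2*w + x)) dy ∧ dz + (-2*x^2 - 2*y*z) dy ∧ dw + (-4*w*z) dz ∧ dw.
d(omega) = (y) dx ∧ dy ∧ dz + (-4*x) dx ∧ dy ∧ dw

For a 2-form omega = sum_{i<j} g_{ij} dx_i ∧ dx_j, the exterior derivative is
  d(omega) = sum_{i<j} d(g_{ij}) ∧ dx_i ∧ dx_j = sum_{i<j, k} (∂g_{ij}/∂x_k) dx_k ∧ dx_i ∧ dx_j.
Expand each term, using dx_k ∧ dx_i ∧ dx_j = sgn(permutation) dx_{(a)} ∧ dx_{(b)} ∧ dx_{(c)} with (a < b < c) sorted:
  d(y*(-2*w + x)) includes (∂/∂x)(y*(-2*w + x)) dx = (y) dx, which multiplied by dy ∧ dz gives (y) dx ∧ dy ∧ dz
  d(y*(-2*w + x)) includes (∂/∂w)(y*(-2*w + x)) dw = (-2*y) dw, which multiplied by dy ∧ dz gives (-2*y) dy ∧ dz ∧ dw
  d(-2*x^2 - 2*y*z) includes (∂/∂x)(-2*x^2 - 2*y*z) dx = (-4*x) dx, which multiplied by dy ∧ dw gives (-4*x) dx ∧ dy ∧ dw
  d(-2*x^2 - 2*y*z) includes (∂/∂z)(-2*x^2 - 2*y*z) dz = (-2*y) dz, which multiplied by dy ∧ dw gives (2*y) dy ∧ dz ∧ dw
Collecting like 3-forms: d(omega) = (y) dx ∧ dy ∧ dz + (-4*x) dx ∧ dy ∧ dw.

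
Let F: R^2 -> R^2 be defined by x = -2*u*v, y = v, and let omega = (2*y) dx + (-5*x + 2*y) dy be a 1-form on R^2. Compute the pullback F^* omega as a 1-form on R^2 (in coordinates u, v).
F^* omega = (-4*v^2) du + (2*v*(3*u + 1)) dv

Using F^*(f dg) = (f ∘ F) d(g ∘ F), substitute each coordinate x_i by F_i(u, v) in f_i, and replace dx_i by d F_i = (∂F_i/∂u) du + (∂F_i/∂v) dv.
  For the x component: f_1(F) = 2*v; d F_1 = (-2*v) du + (-2*u) dv
  For the y component: f_2(F) = 2*v*(5*u + 1); d F_2 = (0) du + (1) dv
Combining and collecting du, dv coefficients:
  coeff of du: -4*v^2
  coeff of dv: 2*v*(3*u + 1)
F^* omega = (-4*v^2) du + (2*v*(3*u + 1)) dv.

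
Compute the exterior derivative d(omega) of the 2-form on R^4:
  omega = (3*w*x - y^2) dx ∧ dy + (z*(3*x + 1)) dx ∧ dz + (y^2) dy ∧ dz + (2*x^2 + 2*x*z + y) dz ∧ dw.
d(omega) = (3*x) dx ∧ dy ∧ dw + (4*x + 2*z) dx ∧ dz ∧ dw + (1) dy ∧ dz ∧ dw

For a 2-form omega = sum_{i<j} g_{ij} dx_i ∧ dx_j, the exterior derivative is
  d(omega) = sum_{i<j} d(g_{ij}) ∧ dx_i ∧ dx_j = sum_{i<j, k} (∂g_{ij}/∂x_k) dx_k ∧ dx_i ∧ dx_j.
Expand each term, using dx_k ∧ dx_i ∧ dx_j = sgn(permutation) dx_{(a)} ∧ dx_{(b)} ∧ dx_{(c)} with (a < b < c) sorted:
  d(3*w*x - y^2) includes (∂/∂w)(3*w*x - y^2) dw = (3*x) dw, which multiplied by dx ∧ dy gives (3*x) dx ∧ dy ∧ dw
  d(2*x^2 + 2*x*z + y) includes (∂/∂x)(2*x^2 + 2*x*z + y) dx = (4*x + 2*z) dx, which multiplied by dz ∧ dw gives (4*x + 2*z) dx ∧ dz ∧ dw
  d(2*x^2 + 2*x*z + y) includes (∂/∂y)(2*x^2 + 2*x*z + y) dy = (1) dy, which multiplied by dz ∧ dw gives (1) dy ∧ dz ∧ dw
Collecting like 3-forms: d(omega) = (3*x) dx ∧ dy ∧ dw + (4*x + 2*z) dx ∧ dz ∧ dw + (1) dy ∧ dz ∧ dw.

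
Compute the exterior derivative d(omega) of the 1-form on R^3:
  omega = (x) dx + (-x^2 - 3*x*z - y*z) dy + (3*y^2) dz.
d(omega) = (-2*x - 3*z) dx ∧ dy + (3*x + 7*y) dy ∧ dz

For a 1-form omega = sum_i f_i dx_i, the exterior derivative is
  d(omega) = sum_{i < j} (∂f_j/∂x_i - ∂f_i/∂x_j) dx_i ∧ dx_j.
  coefficient of dx ∧ dy: ∂f_2/∂x - ∂f_1/∂y = ∂(-x^2 - 3*x*z - y*z)/∂x - ∂(x)/∂y = -2*x - 3*z
  coefficient of dy ∧ dz: ∂f_3/∂y - ∂f_2/∂z = ∂(3*y^2)/∂y - ∂(-x^2 - 3*x*z - y*z)/∂z = 3*x + 7*y
Assembling: d(omega) = (-2*x - 3*z) dx ∧ dy + (3*x + 7*y) dy ∧ dz.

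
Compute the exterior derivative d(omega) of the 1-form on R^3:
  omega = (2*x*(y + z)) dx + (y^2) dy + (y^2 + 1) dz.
d(omega) = (-2*x) dx ∧ dy + (-2*x) dx ∧ dz + (2*y) dy ∧ dz

For a 1-form omega = sum_i f_i dx_i, the exterior derivative is
  d(omega) = sum_{i < j} (∂f_j/∂x_i - ∂f_i/∂x_j) dx_i ∧ dx_j.
  coefficient of dx ∧ dy: ∂f_2/∂x - ∂f_1/∂y = ∂(y^2)/∂x - ∂(2*x*(y + z))/∂y = -2*x
  coefficient of dx ∧ dz: ∂f_3/∂x - ∂f_1/∂z = ∂(y^2 + 1)/∂x - ∂(2*x*(y + z))/∂z = -2*x
  coefficient of dy ∧ dz: ∂f_3/∂y - ∂f_2/∂z = ∂(y^2 + 1)/∂y - ∂(y^2)/∂z = 2*y
Assembling: d(omega) = (-2*x) dx ∧ dy + (-2*x) dx ∧ dz + (2*y) dy ∧ dz.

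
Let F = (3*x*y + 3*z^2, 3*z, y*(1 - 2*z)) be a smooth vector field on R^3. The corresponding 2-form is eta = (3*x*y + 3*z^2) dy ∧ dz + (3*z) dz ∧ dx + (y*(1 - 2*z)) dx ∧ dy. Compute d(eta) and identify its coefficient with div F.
d(eta) = (y) dx ∧ dy ∧ dz; div F = y

For a 2-form in R^3 of the form above, applying d gives a 3-form with coefficient ∂P/∂x + ∂Q/∂y + ∂R/∂z:
  ∂P/∂x = 3*y
  ∂Q/∂y = 0
  ∂R/∂z = -2*y
Sum = y, which is exactly div F.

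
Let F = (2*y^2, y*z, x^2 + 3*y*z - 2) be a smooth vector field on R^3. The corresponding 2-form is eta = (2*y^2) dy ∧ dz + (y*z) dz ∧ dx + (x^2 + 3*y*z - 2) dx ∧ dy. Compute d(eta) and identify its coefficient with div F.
d(eta) = (3*y + z) dx ∧ dy ∧ dz; div F = 3*y + z

For a 2-form in R^3 of the form above, applying d gives a 3-form with coefficient ∂P/∂x + ∂Q/∂y + ∂R/∂z:
  ∂P/∂x = 0
  ∂Q/∂y = z
  ∂R/∂z = 3*y
Sum = 3*y + z, which is exactly div F.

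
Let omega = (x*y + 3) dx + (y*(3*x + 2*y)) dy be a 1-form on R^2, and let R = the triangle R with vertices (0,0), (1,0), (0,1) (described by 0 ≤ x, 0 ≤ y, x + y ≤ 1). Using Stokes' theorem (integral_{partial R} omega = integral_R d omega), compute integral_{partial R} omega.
integral_(partial R) omega = 1/3

Stokes: integral_partial_R omega = integral_R d omega with d omega = (∂Q/∂x - ∂P/∂y) dx ∧ dy.
  ∂Q/∂x = 3*y
  ∂P/∂y = x
  integrand = ∂Q/∂x - ∂P/∂y = -x + 3*y.
Integrating over R: integral_0^1 integral_0^{1-x} (-x + 3*y) dy dx = 1/3.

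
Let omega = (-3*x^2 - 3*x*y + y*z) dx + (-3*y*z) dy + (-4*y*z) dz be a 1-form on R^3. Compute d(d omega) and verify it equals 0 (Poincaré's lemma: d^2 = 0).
d(d omega) = 0

Step 1: d omega = sum_{i<j} (∂f_j/∂x_i - ∂f_i/∂x_j) dx_i ∧ dx_j:
  coeff of dx ∧ dy: 3*x - z
  coeff of dx ∧ dz: -y
  coeff of dy ∧ dz: 3*y - 4*z
Step 2: Apply d again to each 2-form coefficient. The only possible 3-form in R^3 is dx ∧ dy ∧ dz, with coefficient
  ∂(coeff of dy∧dz)/∂x - ∂(coeff of dx∧dz)/∂y + ∂(coeff of dx∧dy)/∂z
  = ∂/∂x (3*y - 4*z) - ∂/∂y (-y) + ∂/∂z (3*x - z).
Each of these terms simplifies to sums of mixed partials that cancel in pairs. The result is 0 (by equality of mixed partials for smooth functions — Schwarz / Clairaut).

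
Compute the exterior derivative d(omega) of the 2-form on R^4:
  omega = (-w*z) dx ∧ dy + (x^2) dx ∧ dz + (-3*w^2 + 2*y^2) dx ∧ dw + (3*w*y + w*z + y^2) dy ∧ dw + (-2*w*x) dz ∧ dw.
d(omega) = (-w) dx ∧ dy ∧ dz + (-4*y - z) dx ∧ dy ∧ dw + (-w) dy ∧ dz ∧ dw + (-2*w) dx ∧ dz ∧ dw

For a 2-form omega = sum_{i<j} g_{ij} dx_i ∧ dx_j, the exterior derivative is
  d(omega) = sum_{i<j} d(g_{ij}) ∧ dx_i ∧ dx_j = sum_{i<j, k} (∂g_{ij}/∂x_k) dx_k ∧ dx_i ∧ dx_j.
Expand each term, using dx_k ∧ dx_i ∧ dx_j = sgn(permutation) dx_{(a)} ∧ dx_{(b)} ∧ dx_{(c)} with (a < b < c) sorted:
  d(-w*z) includes (∂/∂z)(-w*z) dz = (-w) dz, which multiplied by dx ∧ dy gives (-w) dx ∧ dy ∧ dz
  d(-w*z) includes (∂/∂w)(-w*z) dw = (-z) dw, which multiplied by dx ∧ dy gives (-z) dx ∧ dy ∧ dw
  d(-3*w^2 + 2*y^2) includes (∂/∂y)(-3*w^2 + 2*y^2) dy = (4*y) dy, which multiplied by dx ∧ dw gives (-4*y) dx ∧ dy ∧ dw
  d(3*w*y + w*z + y^2) includes (∂/∂z)(3*w*y + w*z + y^2) dz = (w) dz, which multiplied by dy ∧ dw gives (-w) dy ∧ dz ∧ dw
  d(-2*w*x) includes (∂/∂x)(-2*w*x) dx = (-2*w) dx, which multiplied by dz ∧ dw gives (-2*w) dx ∧ dz ∧ dw
Collecting like 3-forms: d(omega) = (-w) dx ∧ dy ∧ dz + (-4*y - z) dx ∧ dy ∧ dw + (-w) dy ∧ dz ∧ dw + (-2*w) dx ∧ dz ∧ dw.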